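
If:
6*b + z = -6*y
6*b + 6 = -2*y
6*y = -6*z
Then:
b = -5/3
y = 2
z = -2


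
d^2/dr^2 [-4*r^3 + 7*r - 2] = -24*r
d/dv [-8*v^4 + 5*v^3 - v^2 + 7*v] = -32*v^3 + 15*v^2 - 2*v + 7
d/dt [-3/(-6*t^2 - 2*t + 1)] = 6*(-6*t - 1)/(6*t^2 + 2*t - 1)^2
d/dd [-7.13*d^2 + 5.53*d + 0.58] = 5.53 - 14.26*d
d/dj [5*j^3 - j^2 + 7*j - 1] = 15*j^2 - 2*j + 7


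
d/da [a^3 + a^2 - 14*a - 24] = 3*a^2 + 2*a - 14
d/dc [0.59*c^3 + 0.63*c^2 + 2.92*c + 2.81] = 1.77*c^2 + 1.26*c + 2.92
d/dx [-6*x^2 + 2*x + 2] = 2 - 12*x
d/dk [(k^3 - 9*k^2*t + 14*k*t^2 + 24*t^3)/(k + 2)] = (2*k^3 - 9*k^2*t + 6*k^2 - 36*k*t - 24*t^3 + 28*t^2)/(k^2 + 4*k + 4)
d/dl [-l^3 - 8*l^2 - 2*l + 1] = -3*l^2 - 16*l - 2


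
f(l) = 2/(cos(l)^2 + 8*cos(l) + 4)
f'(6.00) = -0.03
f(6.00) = 0.16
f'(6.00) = -0.03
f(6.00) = 0.16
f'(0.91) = 0.17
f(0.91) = 0.22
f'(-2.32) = -10.03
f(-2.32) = -2.03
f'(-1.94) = -8.78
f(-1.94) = 1.61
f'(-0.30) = -0.04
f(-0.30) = 0.16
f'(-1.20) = -0.33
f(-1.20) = 0.28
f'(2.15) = 1839.78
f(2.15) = -25.23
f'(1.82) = 3.34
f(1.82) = 0.96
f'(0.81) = 0.14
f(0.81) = 0.20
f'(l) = 2*(2*sin(l)*cos(l) + 8*sin(l))/(cos(l)^2 + 8*cos(l) + 4)^2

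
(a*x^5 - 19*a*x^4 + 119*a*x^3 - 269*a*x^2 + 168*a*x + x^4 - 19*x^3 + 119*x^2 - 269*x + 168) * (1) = a*x^5 - 19*a*x^4 + 119*a*x^3 - 269*a*x^2 + 168*a*x + x^4 - 19*x^3 + 119*x^2 - 269*x + 168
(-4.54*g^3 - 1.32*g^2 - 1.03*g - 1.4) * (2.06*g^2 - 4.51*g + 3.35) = -9.3524*g^5 + 17.7562*g^4 - 11.3776*g^3 - 2.6607*g^2 + 2.8635*g - 4.69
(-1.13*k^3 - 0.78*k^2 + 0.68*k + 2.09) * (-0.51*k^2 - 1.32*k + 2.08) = 0.5763*k^5 + 1.8894*k^4 - 1.6676*k^3 - 3.5859*k^2 - 1.3444*k + 4.3472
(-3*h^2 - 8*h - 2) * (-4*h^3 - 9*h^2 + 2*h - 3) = 12*h^5 + 59*h^4 + 74*h^3 + 11*h^2 + 20*h + 6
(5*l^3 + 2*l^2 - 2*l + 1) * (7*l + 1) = 35*l^4 + 19*l^3 - 12*l^2 + 5*l + 1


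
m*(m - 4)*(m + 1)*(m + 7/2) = m^4 + m^3/2 - 29*m^2/2 - 14*m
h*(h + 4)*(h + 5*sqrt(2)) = h^3 + 4*h^2 + 5*sqrt(2)*h^2 + 20*sqrt(2)*h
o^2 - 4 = (o - 2)*(o + 2)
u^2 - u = u*(u - 1)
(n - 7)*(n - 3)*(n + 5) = n^3 - 5*n^2 - 29*n + 105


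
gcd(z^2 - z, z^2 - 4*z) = z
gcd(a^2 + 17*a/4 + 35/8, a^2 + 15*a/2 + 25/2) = a + 5/2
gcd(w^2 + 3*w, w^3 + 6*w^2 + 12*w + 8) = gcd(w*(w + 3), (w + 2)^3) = 1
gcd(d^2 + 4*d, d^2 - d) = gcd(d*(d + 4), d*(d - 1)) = d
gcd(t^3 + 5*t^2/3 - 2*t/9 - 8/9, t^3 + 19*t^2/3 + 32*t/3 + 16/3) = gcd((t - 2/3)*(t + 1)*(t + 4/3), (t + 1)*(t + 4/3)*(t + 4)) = t^2 + 7*t/3 + 4/3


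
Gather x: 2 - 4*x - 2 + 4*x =0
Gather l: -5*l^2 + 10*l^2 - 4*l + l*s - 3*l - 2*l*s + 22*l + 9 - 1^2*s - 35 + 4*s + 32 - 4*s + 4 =5*l^2 + l*(15 - s) - s + 10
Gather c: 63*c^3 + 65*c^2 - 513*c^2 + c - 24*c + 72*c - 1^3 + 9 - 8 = 63*c^3 - 448*c^2 + 49*c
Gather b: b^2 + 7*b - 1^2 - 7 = b^2 + 7*b - 8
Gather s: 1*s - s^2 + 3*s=-s^2 + 4*s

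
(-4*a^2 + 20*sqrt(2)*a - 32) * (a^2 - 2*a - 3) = -4*a^4 + 8*a^3 + 20*sqrt(2)*a^3 - 40*sqrt(2)*a^2 - 20*a^2 - 60*sqrt(2)*a + 64*a + 96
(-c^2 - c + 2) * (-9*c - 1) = 9*c^3 + 10*c^2 - 17*c - 2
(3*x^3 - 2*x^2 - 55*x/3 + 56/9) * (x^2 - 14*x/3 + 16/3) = 3*x^5 - 16*x^4 + 7*x^3 + 730*x^2/9 - 3424*x/27 + 896/27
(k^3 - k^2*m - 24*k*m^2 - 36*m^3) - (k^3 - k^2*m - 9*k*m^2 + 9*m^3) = -15*k*m^2 - 45*m^3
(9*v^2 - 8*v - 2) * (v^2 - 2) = 9*v^4 - 8*v^3 - 20*v^2 + 16*v + 4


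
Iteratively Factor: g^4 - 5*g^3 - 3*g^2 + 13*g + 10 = (g - 5)*(g^3 - 3*g - 2) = (g - 5)*(g + 1)*(g^2 - g - 2) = (g - 5)*(g + 1)^2*(g - 2)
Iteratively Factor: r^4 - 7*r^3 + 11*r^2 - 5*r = (r)*(r^3 - 7*r^2 + 11*r - 5) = r*(r - 1)*(r^2 - 6*r + 5) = r*(r - 1)^2*(r - 5)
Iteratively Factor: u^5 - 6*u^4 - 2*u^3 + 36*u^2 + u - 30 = (u + 1)*(u^4 - 7*u^3 + 5*u^2 + 31*u - 30) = (u - 3)*(u + 1)*(u^3 - 4*u^2 - 7*u + 10) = (u - 3)*(u - 1)*(u + 1)*(u^2 - 3*u - 10) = (u - 5)*(u - 3)*(u - 1)*(u + 1)*(u + 2)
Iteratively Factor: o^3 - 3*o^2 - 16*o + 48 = (o + 4)*(o^2 - 7*o + 12) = (o - 4)*(o + 4)*(o - 3)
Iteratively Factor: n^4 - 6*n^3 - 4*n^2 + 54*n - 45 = (n - 1)*(n^3 - 5*n^2 - 9*n + 45) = (n - 1)*(n + 3)*(n^2 - 8*n + 15) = (n - 5)*(n - 1)*(n + 3)*(n - 3)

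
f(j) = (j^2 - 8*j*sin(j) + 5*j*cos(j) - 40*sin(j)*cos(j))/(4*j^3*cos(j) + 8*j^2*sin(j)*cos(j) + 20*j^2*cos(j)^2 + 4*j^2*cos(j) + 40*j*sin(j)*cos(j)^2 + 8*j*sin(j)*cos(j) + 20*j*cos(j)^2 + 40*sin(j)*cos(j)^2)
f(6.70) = 0.02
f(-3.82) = 0.39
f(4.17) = -0.42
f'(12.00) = -0.04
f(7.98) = -0.00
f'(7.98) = -0.04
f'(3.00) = -0.17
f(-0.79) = -3.74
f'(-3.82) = -0.58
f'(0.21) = 0.32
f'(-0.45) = 2.58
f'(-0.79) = 21.07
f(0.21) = -0.49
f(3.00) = -0.04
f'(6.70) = -0.03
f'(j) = (j^2 - 8*j*sin(j) + 5*j*cos(j) - 40*sin(j)*cos(j))*(4*j^3*sin(j) + 8*j^2*sin(j)^2 + 40*j^2*sin(j)*cos(j) + 4*j^2*sin(j) - 8*j^2*cos(j)^2 - 12*j^2*cos(j) + 80*j*sin(j)^2*cos(j) + 8*j*sin(j)^2 + 24*j*sin(j)*cos(j) - 40*j*cos(j)^3 - 48*j*cos(j)^2 - 8*j*cos(j) + 80*sin(j)^2*cos(j) - 40*sin(j)*cos(j)^2 - 8*sin(j)*cos(j) - 40*cos(j)^3 - 20*cos(j)^2)/(4*j^3*cos(j) + 8*j^2*sin(j)*cos(j) + 20*j^2*cos(j)^2 + 4*j^2*cos(j) + 40*j*sin(j)*cos(j)^2 + 8*j*sin(j)*cos(j) + 20*j*cos(j)^2 + 40*sin(j)*cos(j)^2)^2 + (-5*j*sin(j) - 8*j*cos(j) + 2*j + 40*sin(j)^2 - 8*sin(j) - 40*cos(j)^2 + 5*cos(j))/(4*j^3*cos(j) + 8*j^2*sin(j)*cos(j) + 20*j^2*cos(j)^2 + 4*j^2*cos(j) + 40*j*sin(j)*cos(j)^2 + 8*j*sin(j)*cos(j) + 20*j*cos(j)^2 + 40*sin(j)*cos(j)^2) = (j^3*sin(j) + 4*j^2*sin(j)^2 - sqrt(2)*j^2*cos(j + pi/4) - 10*j^2 - 16*j*sin(j)^3 + 4*j*sin(j)^2 + 16*j*sin(j)*cos(j) - 10*j + 16*sqrt(2)*sin(j)^2*cos(j + pi/4) + 10*sin(j)*cos(j))/(4*(j + 1)^2*(j + 2*sin(j))^2*cos(j)^2)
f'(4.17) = -0.82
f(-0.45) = -1.16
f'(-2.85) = -0.34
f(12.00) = 0.03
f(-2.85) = 0.02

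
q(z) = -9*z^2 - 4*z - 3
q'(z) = -18*z - 4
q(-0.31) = -2.62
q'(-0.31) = 1.58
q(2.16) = -53.63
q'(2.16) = -42.88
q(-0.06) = -2.79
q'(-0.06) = -2.92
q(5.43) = -290.08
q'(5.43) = -101.74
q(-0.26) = -2.57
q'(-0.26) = 0.68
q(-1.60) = -19.64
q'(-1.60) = 24.80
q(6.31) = -386.58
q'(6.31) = -117.58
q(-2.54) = -50.90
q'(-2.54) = 41.72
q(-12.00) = -1251.00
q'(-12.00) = 212.00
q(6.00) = -351.00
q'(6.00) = -112.00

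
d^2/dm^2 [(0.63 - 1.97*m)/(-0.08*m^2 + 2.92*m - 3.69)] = ((11.6056 - 0.9456*m)*(0.08*m^2 - 2.92*m + 3.69) + (0.16*m - 2.92)*(0.32*m - 5.84)*(1.97*m - 0.63))/(0.08*m^2 - 2.92*m + 3.69)^3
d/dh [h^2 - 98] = 2*h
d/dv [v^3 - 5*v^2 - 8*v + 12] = 3*v^2 - 10*v - 8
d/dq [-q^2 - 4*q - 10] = -2*q - 4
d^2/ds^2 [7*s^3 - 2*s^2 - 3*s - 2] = 42*s - 4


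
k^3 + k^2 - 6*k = k*(k - 2)*(k + 3)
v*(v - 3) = v^2 - 3*v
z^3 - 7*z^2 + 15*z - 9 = (z - 3)^2*(z - 1)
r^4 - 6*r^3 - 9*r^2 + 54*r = r*(r - 6)*(r - 3)*(r + 3)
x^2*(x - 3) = x^3 - 3*x^2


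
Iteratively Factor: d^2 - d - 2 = (d + 1)*(d - 2)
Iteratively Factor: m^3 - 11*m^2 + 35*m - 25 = (m - 5)*(m^2 - 6*m + 5) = (m - 5)*(m - 1)*(m - 5)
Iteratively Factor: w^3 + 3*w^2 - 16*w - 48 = (w + 3)*(w^2 - 16) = (w - 4)*(w + 3)*(w + 4)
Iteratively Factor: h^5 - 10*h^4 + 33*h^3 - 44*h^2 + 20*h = (h - 2)*(h^4 - 8*h^3 + 17*h^2 - 10*h) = (h - 2)^2*(h^3 - 6*h^2 + 5*h) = h*(h - 2)^2*(h^2 - 6*h + 5) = h*(h - 5)*(h - 2)^2*(h - 1)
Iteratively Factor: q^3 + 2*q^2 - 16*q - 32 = (q - 4)*(q^2 + 6*q + 8) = (q - 4)*(q + 2)*(q + 4)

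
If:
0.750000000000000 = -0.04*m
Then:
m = -18.75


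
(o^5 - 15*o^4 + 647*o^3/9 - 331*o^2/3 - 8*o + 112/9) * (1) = o^5 - 15*o^4 + 647*o^3/9 - 331*o^2/3 - 8*o + 112/9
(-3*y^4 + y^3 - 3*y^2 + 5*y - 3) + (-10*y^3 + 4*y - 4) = -3*y^4 - 9*y^3 - 3*y^2 + 9*y - 7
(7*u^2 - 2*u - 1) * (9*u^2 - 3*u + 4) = 63*u^4 - 39*u^3 + 25*u^2 - 5*u - 4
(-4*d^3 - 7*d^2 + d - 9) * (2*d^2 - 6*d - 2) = -8*d^5 + 10*d^4 + 52*d^3 - 10*d^2 + 52*d + 18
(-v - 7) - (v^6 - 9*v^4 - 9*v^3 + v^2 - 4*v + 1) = -v^6 + 9*v^4 + 9*v^3 - v^2 + 3*v - 8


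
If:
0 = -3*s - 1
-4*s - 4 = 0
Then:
No Solution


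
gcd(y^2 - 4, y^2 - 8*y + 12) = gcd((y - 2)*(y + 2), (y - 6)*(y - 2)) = y - 2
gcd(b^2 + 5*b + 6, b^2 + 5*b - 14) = 1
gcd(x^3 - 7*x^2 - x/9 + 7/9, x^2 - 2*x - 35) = x - 7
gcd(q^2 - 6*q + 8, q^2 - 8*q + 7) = 1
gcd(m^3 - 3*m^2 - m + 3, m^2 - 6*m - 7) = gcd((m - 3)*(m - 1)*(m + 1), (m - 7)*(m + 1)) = m + 1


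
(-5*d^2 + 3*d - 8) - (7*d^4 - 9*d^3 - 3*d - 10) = -7*d^4 + 9*d^3 - 5*d^2 + 6*d + 2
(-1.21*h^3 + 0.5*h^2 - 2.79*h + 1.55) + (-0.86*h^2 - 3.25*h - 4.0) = -1.21*h^3 - 0.36*h^2 - 6.04*h - 2.45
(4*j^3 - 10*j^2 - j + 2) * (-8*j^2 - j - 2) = -32*j^5 + 76*j^4 + 10*j^3 + 5*j^2 - 4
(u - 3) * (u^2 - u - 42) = u^3 - 4*u^2 - 39*u + 126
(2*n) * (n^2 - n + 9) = 2*n^3 - 2*n^2 + 18*n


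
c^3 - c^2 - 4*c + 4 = (c - 2)*(c - 1)*(c + 2)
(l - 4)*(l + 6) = l^2 + 2*l - 24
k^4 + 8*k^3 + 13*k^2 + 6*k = k*(k + 1)^2*(k + 6)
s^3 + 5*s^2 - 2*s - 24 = (s - 2)*(s + 3)*(s + 4)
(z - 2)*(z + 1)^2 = z^3 - 3*z - 2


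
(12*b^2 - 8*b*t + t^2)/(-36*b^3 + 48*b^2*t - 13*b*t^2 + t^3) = (-2*b + t)/(6*b^2 - 7*b*t + t^2)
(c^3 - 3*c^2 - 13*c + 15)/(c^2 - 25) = (c^2 + 2*c - 3)/(c + 5)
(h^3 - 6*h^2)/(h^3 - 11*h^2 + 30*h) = h/(h - 5)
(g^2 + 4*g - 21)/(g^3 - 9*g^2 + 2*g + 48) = (g + 7)/(g^2 - 6*g - 16)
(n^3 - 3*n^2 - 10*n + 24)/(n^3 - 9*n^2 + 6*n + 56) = (n^2 + n - 6)/(n^2 - 5*n - 14)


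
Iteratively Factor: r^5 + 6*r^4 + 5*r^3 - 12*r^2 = (r - 1)*(r^4 + 7*r^3 + 12*r^2) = (r - 1)*(r + 4)*(r^3 + 3*r^2) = r*(r - 1)*(r + 4)*(r^2 + 3*r) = r^2*(r - 1)*(r + 4)*(r + 3)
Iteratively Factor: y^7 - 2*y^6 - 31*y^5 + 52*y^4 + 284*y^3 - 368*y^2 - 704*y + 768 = (y - 4)*(y^6 + 2*y^5 - 23*y^4 - 40*y^3 + 124*y^2 + 128*y - 192) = (y - 4)*(y + 3)*(y^5 - y^4 - 20*y^3 + 20*y^2 + 64*y - 64) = (y - 4)^2*(y + 3)*(y^4 + 3*y^3 - 8*y^2 - 12*y + 16) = (y - 4)^2*(y + 2)*(y + 3)*(y^3 + y^2 - 10*y + 8) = (y - 4)^2*(y - 1)*(y + 2)*(y + 3)*(y^2 + 2*y - 8) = (y - 4)^2*(y - 2)*(y - 1)*(y + 2)*(y + 3)*(y + 4)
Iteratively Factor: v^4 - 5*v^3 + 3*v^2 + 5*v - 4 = (v + 1)*(v^3 - 6*v^2 + 9*v - 4) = (v - 1)*(v + 1)*(v^2 - 5*v + 4) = (v - 4)*(v - 1)*(v + 1)*(v - 1)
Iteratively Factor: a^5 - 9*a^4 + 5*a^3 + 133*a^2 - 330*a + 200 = (a - 5)*(a^4 - 4*a^3 - 15*a^2 + 58*a - 40) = (a - 5)*(a + 4)*(a^3 - 8*a^2 + 17*a - 10) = (a - 5)^2*(a + 4)*(a^2 - 3*a + 2) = (a - 5)^2*(a - 2)*(a + 4)*(a - 1)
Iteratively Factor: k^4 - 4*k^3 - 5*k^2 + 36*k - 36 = (k - 2)*(k^3 - 2*k^2 - 9*k + 18) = (k - 2)*(k + 3)*(k^2 - 5*k + 6) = (k - 2)^2*(k + 3)*(k - 3)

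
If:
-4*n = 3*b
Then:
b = -4*n/3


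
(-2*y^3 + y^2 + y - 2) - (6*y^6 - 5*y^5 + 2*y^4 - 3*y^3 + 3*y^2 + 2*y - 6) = -6*y^6 + 5*y^5 - 2*y^4 + y^3 - 2*y^2 - y + 4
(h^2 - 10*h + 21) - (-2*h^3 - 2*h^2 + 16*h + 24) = 2*h^3 + 3*h^2 - 26*h - 3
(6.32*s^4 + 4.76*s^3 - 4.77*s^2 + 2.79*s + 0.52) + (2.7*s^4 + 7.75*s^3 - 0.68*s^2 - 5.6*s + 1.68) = 9.02*s^4 + 12.51*s^3 - 5.45*s^2 - 2.81*s + 2.2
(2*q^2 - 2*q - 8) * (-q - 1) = -2*q^3 + 10*q + 8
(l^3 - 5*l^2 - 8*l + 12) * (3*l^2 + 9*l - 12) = 3*l^5 - 6*l^4 - 81*l^3 + 24*l^2 + 204*l - 144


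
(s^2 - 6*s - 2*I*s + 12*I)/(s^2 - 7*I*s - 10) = (s - 6)/(s - 5*I)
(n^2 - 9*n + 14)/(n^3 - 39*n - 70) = (n - 2)/(n^2 + 7*n + 10)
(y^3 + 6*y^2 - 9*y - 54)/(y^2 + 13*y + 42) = (y^2 - 9)/(y + 7)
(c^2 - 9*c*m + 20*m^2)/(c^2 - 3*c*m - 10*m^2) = (c - 4*m)/(c + 2*m)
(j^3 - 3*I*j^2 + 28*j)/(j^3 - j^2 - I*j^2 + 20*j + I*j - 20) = j*(j - 7*I)/(j^2 - j*(1 + 5*I) + 5*I)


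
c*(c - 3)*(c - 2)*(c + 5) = c^4 - 19*c^2 + 30*c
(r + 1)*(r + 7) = r^2 + 8*r + 7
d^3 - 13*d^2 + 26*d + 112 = (d - 8)*(d - 7)*(d + 2)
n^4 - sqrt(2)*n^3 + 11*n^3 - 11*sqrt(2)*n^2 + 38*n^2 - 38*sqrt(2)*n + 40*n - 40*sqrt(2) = (n + 2)*(n + 4)*(n + 5)*(n - sqrt(2))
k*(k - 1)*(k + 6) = k^3 + 5*k^2 - 6*k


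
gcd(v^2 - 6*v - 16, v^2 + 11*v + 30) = 1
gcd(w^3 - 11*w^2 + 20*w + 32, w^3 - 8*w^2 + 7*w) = 1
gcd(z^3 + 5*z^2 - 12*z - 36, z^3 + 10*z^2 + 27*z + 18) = z + 6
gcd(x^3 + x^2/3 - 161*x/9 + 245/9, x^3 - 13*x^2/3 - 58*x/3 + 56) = x - 7/3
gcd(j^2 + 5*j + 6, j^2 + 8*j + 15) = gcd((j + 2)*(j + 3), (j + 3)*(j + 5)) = j + 3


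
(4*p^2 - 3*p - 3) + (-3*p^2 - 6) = p^2 - 3*p - 9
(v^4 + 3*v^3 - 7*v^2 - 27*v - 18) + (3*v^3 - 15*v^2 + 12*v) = v^4 + 6*v^3 - 22*v^2 - 15*v - 18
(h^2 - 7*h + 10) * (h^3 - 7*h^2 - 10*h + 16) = h^5 - 14*h^4 + 49*h^3 + 16*h^2 - 212*h + 160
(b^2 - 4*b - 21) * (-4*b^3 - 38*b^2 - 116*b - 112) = -4*b^5 - 22*b^4 + 120*b^3 + 1150*b^2 + 2884*b + 2352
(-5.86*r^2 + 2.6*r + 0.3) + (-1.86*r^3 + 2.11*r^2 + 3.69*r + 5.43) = -1.86*r^3 - 3.75*r^2 + 6.29*r + 5.73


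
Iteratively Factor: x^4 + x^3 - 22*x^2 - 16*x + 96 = (x - 4)*(x^3 + 5*x^2 - 2*x - 24) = (x - 4)*(x + 4)*(x^2 + x - 6) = (x - 4)*(x + 3)*(x + 4)*(x - 2)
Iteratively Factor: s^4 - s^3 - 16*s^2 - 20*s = (s + 2)*(s^3 - 3*s^2 - 10*s) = (s - 5)*(s + 2)*(s^2 + 2*s) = s*(s - 5)*(s + 2)*(s + 2)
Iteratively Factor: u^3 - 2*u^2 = (u)*(u^2 - 2*u) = u^2*(u - 2)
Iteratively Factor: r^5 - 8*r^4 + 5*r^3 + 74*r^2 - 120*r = (r + 3)*(r^4 - 11*r^3 + 38*r^2 - 40*r) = r*(r + 3)*(r^3 - 11*r^2 + 38*r - 40) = r*(r - 5)*(r + 3)*(r^2 - 6*r + 8) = r*(r - 5)*(r - 2)*(r + 3)*(r - 4)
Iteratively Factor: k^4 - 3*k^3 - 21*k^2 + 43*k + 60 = (k - 5)*(k^3 + 2*k^2 - 11*k - 12) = (k - 5)*(k + 1)*(k^2 + k - 12) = (k - 5)*(k + 1)*(k + 4)*(k - 3)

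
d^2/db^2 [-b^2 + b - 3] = -2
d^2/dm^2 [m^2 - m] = 2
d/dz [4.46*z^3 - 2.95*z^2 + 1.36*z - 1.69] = 13.38*z^2 - 5.9*z + 1.36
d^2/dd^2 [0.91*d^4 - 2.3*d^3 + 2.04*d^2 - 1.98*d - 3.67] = 10.92*d^2 - 13.8*d + 4.08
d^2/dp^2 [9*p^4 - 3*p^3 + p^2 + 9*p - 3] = 108*p^2 - 18*p + 2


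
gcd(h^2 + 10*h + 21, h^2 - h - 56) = h + 7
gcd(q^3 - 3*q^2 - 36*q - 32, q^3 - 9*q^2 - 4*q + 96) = q - 8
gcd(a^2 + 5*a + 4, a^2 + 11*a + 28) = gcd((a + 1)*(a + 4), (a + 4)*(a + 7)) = a + 4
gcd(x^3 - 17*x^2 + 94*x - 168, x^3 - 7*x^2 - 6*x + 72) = x^2 - 10*x + 24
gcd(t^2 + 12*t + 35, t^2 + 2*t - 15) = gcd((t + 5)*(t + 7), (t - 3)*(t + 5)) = t + 5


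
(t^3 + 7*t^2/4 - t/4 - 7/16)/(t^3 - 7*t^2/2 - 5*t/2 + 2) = (8*t^2 + 18*t + 7)/(8*(t^2 - 3*t - 4))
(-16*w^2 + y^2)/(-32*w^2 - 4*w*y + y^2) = (-4*w + y)/(-8*w + y)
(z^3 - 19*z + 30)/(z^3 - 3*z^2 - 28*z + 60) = (z - 3)/(z - 6)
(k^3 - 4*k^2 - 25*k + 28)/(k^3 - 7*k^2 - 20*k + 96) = (k^2 - 8*k + 7)/(k^2 - 11*k + 24)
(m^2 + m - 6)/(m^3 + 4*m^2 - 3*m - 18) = 1/(m + 3)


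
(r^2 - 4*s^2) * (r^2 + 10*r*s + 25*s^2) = r^4 + 10*r^3*s + 21*r^2*s^2 - 40*r*s^3 - 100*s^4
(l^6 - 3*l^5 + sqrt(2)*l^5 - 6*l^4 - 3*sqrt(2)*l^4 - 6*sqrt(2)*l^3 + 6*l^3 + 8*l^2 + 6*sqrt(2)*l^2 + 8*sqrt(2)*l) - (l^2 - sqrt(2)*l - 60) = l^6 - 3*l^5 + sqrt(2)*l^5 - 6*l^4 - 3*sqrt(2)*l^4 - 6*sqrt(2)*l^3 + 6*l^3 + 7*l^2 + 6*sqrt(2)*l^2 + 9*sqrt(2)*l + 60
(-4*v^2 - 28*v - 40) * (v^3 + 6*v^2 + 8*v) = -4*v^5 - 52*v^4 - 240*v^3 - 464*v^2 - 320*v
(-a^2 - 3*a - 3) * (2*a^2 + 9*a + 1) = -2*a^4 - 15*a^3 - 34*a^2 - 30*a - 3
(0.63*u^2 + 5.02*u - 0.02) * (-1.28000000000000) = -0.8064*u^2 - 6.4256*u + 0.0256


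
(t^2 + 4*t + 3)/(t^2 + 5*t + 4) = (t + 3)/(t + 4)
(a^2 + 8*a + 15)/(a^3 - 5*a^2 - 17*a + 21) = (a + 5)/(a^2 - 8*a + 7)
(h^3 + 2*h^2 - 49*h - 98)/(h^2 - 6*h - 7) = (h^2 + 9*h + 14)/(h + 1)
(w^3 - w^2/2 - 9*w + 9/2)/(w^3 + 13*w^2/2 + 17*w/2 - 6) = (w - 3)/(w + 4)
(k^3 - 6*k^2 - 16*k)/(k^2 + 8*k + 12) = k*(k - 8)/(k + 6)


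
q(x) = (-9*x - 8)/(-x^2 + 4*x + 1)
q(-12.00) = -0.52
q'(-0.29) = 451.17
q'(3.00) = -6.62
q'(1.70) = -1.25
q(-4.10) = -0.90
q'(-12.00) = -0.03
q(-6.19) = -0.77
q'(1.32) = -0.67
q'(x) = (-9*x - 8)*(2*x - 4)/(-x^2 + 4*x + 1)^2 - 9/(-x^2 + 4*x + 1)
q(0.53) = -4.50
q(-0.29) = 22.08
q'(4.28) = -5343.80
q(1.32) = -4.38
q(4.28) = 234.48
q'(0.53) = 1.49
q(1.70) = -4.75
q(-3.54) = -0.93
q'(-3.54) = -0.05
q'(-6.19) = -0.06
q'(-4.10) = -0.06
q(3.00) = -8.75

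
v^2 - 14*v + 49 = (v - 7)^2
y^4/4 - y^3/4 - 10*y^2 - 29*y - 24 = (y/2 + 1)^2*(y - 8)*(y + 3)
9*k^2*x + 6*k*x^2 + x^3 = x*(3*k + x)^2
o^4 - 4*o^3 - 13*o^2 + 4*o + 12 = (o - 6)*(o - 1)*(o + 1)*(o + 2)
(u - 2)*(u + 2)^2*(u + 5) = u^4 + 7*u^3 + 6*u^2 - 28*u - 40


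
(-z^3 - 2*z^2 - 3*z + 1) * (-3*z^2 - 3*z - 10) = 3*z^5 + 9*z^4 + 25*z^3 + 26*z^2 + 27*z - 10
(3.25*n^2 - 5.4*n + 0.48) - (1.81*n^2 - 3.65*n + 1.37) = 1.44*n^2 - 1.75*n - 0.89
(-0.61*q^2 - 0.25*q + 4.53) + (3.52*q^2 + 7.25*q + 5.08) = 2.91*q^2 + 7.0*q + 9.61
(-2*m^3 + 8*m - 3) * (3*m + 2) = -6*m^4 - 4*m^3 + 24*m^2 + 7*m - 6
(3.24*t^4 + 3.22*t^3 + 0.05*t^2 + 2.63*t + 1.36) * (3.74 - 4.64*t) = -15.0336*t^5 - 2.8232*t^4 + 11.8108*t^3 - 12.0162*t^2 + 3.5258*t + 5.0864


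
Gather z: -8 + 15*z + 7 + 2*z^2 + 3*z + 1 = 2*z^2 + 18*z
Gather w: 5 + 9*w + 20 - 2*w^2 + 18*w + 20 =-2*w^2 + 27*w + 45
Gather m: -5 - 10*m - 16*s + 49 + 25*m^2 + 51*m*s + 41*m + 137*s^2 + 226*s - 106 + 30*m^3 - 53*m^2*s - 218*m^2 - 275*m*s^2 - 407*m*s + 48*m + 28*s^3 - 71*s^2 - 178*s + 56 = 30*m^3 + m^2*(-53*s - 193) + m*(-275*s^2 - 356*s + 79) + 28*s^3 + 66*s^2 + 32*s - 6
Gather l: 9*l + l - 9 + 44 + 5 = 10*l + 40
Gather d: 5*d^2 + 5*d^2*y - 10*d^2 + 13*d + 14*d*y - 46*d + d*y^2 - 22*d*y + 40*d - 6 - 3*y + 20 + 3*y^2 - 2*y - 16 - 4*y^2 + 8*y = d^2*(5*y - 5) + d*(y^2 - 8*y + 7) - y^2 + 3*y - 2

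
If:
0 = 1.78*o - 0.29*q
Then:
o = 0.162921348314607*q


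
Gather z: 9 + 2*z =2*z + 9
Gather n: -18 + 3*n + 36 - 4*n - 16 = 2 - n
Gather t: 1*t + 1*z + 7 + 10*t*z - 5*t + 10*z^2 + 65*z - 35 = t*(10*z - 4) + 10*z^2 + 66*z - 28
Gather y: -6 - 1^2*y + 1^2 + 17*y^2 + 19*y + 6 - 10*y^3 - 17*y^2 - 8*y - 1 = -10*y^3 + 10*y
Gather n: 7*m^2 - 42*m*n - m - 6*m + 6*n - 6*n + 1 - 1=7*m^2 - 42*m*n - 7*m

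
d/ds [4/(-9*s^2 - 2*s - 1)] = 8*(9*s + 1)/(9*s^2 + 2*s + 1)^2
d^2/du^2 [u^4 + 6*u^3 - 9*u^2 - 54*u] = 12*u^2 + 36*u - 18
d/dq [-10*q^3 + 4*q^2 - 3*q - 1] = -30*q^2 + 8*q - 3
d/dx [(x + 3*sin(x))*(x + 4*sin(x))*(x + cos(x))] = -(x + 3*sin(x))*(x + 4*sin(x))*(sin(x) - 1) + (x + 3*sin(x))*(x + cos(x))*(4*cos(x) + 1) + (x + 4*sin(x))*(x + cos(x))*(3*cos(x) + 1)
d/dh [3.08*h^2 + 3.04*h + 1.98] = 6.16*h + 3.04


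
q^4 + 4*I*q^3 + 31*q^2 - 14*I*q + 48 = (q - 3*I)*(q - 2*I)*(q + I)*(q + 8*I)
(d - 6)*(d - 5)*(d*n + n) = d^3*n - 10*d^2*n + 19*d*n + 30*n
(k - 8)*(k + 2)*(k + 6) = k^3 - 52*k - 96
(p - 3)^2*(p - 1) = p^3 - 7*p^2 + 15*p - 9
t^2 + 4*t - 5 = (t - 1)*(t + 5)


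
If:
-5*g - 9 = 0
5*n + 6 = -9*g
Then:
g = -9/5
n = 51/25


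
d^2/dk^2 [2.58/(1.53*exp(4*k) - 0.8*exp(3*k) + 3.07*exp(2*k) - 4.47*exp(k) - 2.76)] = ((-63.1584*exp(3*k) + 18.576*exp(2*k) - 31.6824*exp(k) + 11.5326)*(-1.53*exp(4*k) + 0.8*exp(3*k) - 3.07*exp(2*k) + 4.47*exp(k) + 2.76) - 2.58*(6.12*exp(3*k) - 2.4*exp(2*k) + 6.14*exp(k) - 4.47)*(12.24*exp(3*k) - 4.8*exp(2*k) + 12.28*exp(k) - 8.94)*exp(k))*exp(k)/(-1.53*exp(4*k) + 0.8*exp(3*k) - 3.07*exp(2*k) + 4.47*exp(k) + 2.76)^3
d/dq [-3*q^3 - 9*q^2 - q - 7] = -9*q^2 - 18*q - 1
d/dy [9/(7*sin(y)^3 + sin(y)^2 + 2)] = -9*(21*sin(y) + 2)*sin(y)*cos(y)/(7*sin(y)^3 + sin(y)^2 + 2)^2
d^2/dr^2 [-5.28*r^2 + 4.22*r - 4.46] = -10.5600000000000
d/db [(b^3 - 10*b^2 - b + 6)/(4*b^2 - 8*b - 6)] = (2*b^4 - 8*b^3 + 33*b^2 + 36*b + 27)/(2*(4*b^4 - 16*b^3 + 4*b^2 + 24*b + 9))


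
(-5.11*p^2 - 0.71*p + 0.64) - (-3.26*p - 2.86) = -5.11*p^2 + 2.55*p + 3.5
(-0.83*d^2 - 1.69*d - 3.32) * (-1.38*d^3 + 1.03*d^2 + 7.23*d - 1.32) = 1.1454*d^5 + 1.4773*d^4 - 3.16*d^3 - 14.5427*d^2 - 21.7728*d + 4.3824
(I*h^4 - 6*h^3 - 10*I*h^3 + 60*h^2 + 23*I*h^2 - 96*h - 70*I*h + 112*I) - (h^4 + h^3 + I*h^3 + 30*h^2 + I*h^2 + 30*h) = -h^4 + I*h^4 - 7*h^3 - 11*I*h^3 + 30*h^2 + 22*I*h^2 - 126*h - 70*I*h + 112*I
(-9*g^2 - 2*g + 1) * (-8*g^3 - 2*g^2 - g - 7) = 72*g^5 + 34*g^4 + 5*g^3 + 63*g^2 + 13*g - 7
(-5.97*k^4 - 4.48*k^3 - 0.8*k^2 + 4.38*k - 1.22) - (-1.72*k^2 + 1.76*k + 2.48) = -5.97*k^4 - 4.48*k^3 + 0.92*k^2 + 2.62*k - 3.7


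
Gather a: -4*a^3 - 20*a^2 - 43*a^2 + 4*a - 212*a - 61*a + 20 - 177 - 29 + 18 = -4*a^3 - 63*a^2 - 269*a - 168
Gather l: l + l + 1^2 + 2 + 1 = 2*l + 4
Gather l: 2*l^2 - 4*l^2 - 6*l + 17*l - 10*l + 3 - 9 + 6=-2*l^2 + l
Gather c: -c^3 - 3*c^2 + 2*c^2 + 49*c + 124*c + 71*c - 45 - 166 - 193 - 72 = -c^3 - c^2 + 244*c - 476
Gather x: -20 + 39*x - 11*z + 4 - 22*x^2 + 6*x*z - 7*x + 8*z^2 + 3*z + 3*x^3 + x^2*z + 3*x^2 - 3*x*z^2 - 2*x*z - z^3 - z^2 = 3*x^3 + x^2*(z - 19) + x*(-3*z^2 + 4*z + 32) - z^3 + 7*z^2 - 8*z - 16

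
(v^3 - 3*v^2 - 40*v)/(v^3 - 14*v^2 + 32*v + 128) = v*(v + 5)/(v^2 - 6*v - 16)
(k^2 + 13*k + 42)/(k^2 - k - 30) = (k^2 + 13*k + 42)/(k^2 - k - 30)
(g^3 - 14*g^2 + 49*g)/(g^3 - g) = (g^2 - 14*g + 49)/(g^2 - 1)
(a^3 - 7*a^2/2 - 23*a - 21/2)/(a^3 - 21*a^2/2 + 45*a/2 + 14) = (a + 3)/(a - 4)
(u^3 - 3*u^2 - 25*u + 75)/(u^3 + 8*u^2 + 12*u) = (u^3 - 3*u^2 - 25*u + 75)/(u*(u^2 + 8*u + 12))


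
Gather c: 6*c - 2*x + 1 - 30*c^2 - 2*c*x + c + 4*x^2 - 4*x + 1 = -30*c^2 + c*(7 - 2*x) + 4*x^2 - 6*x + 2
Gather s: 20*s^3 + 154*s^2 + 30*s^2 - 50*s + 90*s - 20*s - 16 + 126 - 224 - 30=20*s^3 + 184*s^2 + 20*s - 144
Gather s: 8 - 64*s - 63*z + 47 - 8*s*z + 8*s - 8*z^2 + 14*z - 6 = s*(-8*z - 56) - 8*z^2 - 49*z + 49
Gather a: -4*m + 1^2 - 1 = -4*m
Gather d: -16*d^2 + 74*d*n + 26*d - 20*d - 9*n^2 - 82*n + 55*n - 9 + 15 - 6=-16*d^2 + d*(74*n + 6) - 9*n^2 - 27*n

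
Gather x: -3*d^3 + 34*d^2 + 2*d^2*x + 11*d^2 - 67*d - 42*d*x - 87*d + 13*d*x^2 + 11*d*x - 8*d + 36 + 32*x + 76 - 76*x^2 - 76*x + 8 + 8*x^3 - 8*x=-3*d^3 + 45*d^2 - 162*d + 8*x^3 + x^2*(13*d - 76) + x*(2*d^2 - 31*d - 52) + 120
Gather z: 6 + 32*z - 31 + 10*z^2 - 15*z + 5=10*z^2 + 17*z - 20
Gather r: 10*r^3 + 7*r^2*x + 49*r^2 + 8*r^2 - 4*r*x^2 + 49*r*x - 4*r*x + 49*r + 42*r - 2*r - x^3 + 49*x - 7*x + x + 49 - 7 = 10*r^3 + r^2*(7*x + 57) + r*(-4*x^2 + 45*x + 89) - x^3 + 43*x + 42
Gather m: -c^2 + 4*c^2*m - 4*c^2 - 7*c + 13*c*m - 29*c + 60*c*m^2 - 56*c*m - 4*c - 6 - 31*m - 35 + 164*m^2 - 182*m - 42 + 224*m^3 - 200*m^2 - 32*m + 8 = -5*c^2 - 40*c + 224*m^3 + m^2*(60*c - 36) + m*(4*c^2 - 43*c - 245) - 75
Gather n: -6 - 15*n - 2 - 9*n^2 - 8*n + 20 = -9*n^2 - 23*n + 12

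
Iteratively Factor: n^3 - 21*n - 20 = (n + 4)*(n^2 - 4*n - 5) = (n + 1)*(n + 4)*(n - 5)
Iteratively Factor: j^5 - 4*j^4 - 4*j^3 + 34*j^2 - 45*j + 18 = (j - 1)*(j^4 - 3*j^3 - 7*j^2 + 27*j - 18) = (j - 2)*(j - 1)*(j^3 - j^2 - 9*j + 9) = (j - 2)*(j - 1)^2*(j^2 - 9) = (j - 3)*(j - 2)*(j - 1)^2*(j + 3)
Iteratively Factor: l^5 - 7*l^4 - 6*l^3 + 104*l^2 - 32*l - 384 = (l + 2)*(l^4 - 9*l^3 + 12*l^2 + 80*l - 192) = (l - 4)*(l + 2)*(l^3 - 5*l^2 - 8*l + 48) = (l - 4)*(l + 2)*(l + 3)*(l^2 - 8*l + 16) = (l - 4)^2*(l + 2)*(l + 3)*(l - 4)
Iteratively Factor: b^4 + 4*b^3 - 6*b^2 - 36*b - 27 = (b + 3)*(b^3 + b^2 - 9*b - 9) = (b + 3)^2*(b^2 - 2*b - 3) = (b + 1)*(b + 3)^2*(b - 3)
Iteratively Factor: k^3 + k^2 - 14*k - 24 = (k + 3)*(k^2 - 2*k - 8) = (k + 2)*(k + 3)*(k - 4)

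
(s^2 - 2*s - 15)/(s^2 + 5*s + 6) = (s - 5)/(s + 2)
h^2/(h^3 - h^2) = 1/(h - 1)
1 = 1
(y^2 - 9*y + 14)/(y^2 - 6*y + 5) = (y^2 - 9*y + 14)/(y^2 - 6*y + 5)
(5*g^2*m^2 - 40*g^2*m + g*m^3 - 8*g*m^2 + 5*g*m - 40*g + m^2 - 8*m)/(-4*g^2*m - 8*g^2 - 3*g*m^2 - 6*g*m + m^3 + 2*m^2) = (-5*g^2*m^2 + 40*g^2*m - g*m^3 + 8*g*m^2 - 5*g*m + 40*g - m^2 + 8*m)/(4*g^2*m + 8*g^2 + 3*g*m^2 + 6*g*m - m^3 - 2*m^2)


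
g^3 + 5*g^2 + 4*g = g*(g + 1)*(g + 4)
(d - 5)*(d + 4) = d^2 - d - 20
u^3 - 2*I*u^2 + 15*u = u*(u - 5*I)*(u + 3*I)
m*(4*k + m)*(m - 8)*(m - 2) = 4*k*m^3 - 40*k*m^2 + 64*k*m + m^4 - 10*m^3 + 16*m^2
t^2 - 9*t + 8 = (t - 8)*(t - 1)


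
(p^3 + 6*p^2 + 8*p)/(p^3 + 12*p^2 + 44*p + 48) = p/(p + 6)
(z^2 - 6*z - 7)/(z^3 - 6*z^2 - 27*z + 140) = (z + 1)/(z^2 + z - 20)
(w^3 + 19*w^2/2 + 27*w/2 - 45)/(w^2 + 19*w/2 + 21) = (2*w^2 + 7*w - 15)/(2*w + 7)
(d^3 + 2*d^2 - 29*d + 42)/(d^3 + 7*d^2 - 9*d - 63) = (d - 2)/(d + 3)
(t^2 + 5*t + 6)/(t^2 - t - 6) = (t + 3)/(t - 3)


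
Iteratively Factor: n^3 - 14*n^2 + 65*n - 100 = (n - 4)*(n^2 - 10*n + 25) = (n - 5)*(n - 4)*(n - 5)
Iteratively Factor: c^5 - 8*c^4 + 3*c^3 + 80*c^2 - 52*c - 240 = (c - 3)*(c^4 - 5*c^3 - 12*c^2 + 44*c + 80) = (c - 5)*(c - 3)*(c^3 - 12*c - 16) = (c - 5)*(c - 3)*(c + 2)*(c^2 - 2*c - 8) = (c - 5)*(c - 3)*(c + 2)^2*(c - 4)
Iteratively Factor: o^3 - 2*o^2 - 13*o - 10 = (o + 2)*(o^2 - 4*o - 5) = (o - 5)*(o + 2)*(o + 1)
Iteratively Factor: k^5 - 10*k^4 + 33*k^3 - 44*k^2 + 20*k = (k - 1)*(k^4 - 9*k^3 + 24*k^2 - 20*k) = k*(k - 1)*(k^3 - 9*k^2 + 24*k - 20) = k*(k - 5)*(k - 1)*(k^2 - 4*k + 4) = k*(k - 5)*(k - 2)*(k - 1)*(k - 2)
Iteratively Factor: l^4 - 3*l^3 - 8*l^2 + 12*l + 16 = (l + 2)*(l^3 - 5*l^2 + 2*l + 8) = (l + 1)*(l + 2)*(l^2 - 6*l + 8) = (l - 4)*(l + 1)*(l + 2)*(l - 2)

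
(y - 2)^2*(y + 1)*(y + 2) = y^4 - y^3 - 6*y^2 + 4*y + 8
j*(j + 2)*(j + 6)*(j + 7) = j^4 + 15*j^3 + 68*j^2 + 84*j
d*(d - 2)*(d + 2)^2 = d^4 + 2*d^3 - 4*d^2 - 8*d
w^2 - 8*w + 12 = (w - 6)*(w - 2)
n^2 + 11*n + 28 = (n + 4)*(n + 7)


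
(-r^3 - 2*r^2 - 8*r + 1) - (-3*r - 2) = -r^3 - 2*r^2 - 5*r + 3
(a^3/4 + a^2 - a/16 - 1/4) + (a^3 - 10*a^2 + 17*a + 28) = 5*a^3/4 - 9*a^2 + 271*a/16 + 111/4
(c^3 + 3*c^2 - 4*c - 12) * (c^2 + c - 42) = c^5 + 4*c^4 - 43*c^3 - 142*c^2 + 156*c + 504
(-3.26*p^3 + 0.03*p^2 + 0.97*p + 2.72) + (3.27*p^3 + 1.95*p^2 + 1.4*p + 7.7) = 0.0100000000000002*p^3 + 1.98*p^2 + 2.37*p + 10.42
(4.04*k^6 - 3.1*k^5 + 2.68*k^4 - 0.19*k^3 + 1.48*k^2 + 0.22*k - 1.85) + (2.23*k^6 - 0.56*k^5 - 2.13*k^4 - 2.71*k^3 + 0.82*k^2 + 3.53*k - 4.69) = 6.27*k^6 - 3.66*k^5 + 0.55*k^4 - 2.9*k^3 + 2.3*k^2 + 3.75*k - 6.54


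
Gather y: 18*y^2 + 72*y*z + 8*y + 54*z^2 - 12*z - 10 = 18*y^2 + y*(72*z + 8) + 54*z^2 - 12*z - 10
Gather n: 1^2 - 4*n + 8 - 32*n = 9 - 36*n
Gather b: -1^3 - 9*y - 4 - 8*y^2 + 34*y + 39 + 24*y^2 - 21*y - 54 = 16*y^2 + 4*y - 20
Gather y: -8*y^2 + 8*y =-8*y^2 + 8*y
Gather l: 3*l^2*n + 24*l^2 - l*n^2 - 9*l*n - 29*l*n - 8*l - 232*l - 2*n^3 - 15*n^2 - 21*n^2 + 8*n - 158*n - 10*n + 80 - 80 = l^2*(3*n + 24) + l*(-n^2 - 38*n - 240) - 2*n^3 - 36*n^2 - 160*n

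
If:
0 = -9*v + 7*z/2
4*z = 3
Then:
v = 7/24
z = 3/4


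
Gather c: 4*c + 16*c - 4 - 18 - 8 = 20*c - 30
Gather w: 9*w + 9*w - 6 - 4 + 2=18*w - 8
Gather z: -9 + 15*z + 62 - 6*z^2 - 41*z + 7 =-6*z^2 - 26*z + 60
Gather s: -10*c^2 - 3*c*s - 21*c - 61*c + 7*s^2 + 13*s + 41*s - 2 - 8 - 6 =-10*c^2 - 82*c + 7*s^2 + s*(54 - 3*c) - 16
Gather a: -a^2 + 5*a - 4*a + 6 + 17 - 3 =-a^2 + a + 20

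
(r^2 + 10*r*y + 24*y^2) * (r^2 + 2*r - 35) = r^4 + 10*r^3*y + 2*r^3 + 24*r^2*y^2 + 20*r^2*y - 35*r^2 + 48*r*y^2 - 350*r*y - 840*y^2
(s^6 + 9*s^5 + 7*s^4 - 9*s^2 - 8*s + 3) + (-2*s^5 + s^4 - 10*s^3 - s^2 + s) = s^6 + 7*s^5 + 8*s^4 - 10*s^3 - 10*s^2 - 7*s + 3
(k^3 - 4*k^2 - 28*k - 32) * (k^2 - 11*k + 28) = k^5 - 15*k^4 + 44*k^3 + 164*k^2 - 432*k - 896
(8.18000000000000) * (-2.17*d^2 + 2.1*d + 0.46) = -17.7506*d^2 + 17.178*d + 3.7628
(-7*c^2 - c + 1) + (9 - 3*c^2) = -10*c^2 - c + 10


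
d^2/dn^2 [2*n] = 0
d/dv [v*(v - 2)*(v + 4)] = 3*v^2 + 4*v - 8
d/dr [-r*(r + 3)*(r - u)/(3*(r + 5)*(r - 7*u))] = (r*(r + 3)*(r + 5)*(r - u) + r*(r + 3)*(r - 7*u)*(r - u) - (r + 5)*(r - 7*u)*(r*(r + 3) + r*(r - u) + (r + 3)*(r - u)))/(3*(r + 5)^2*(r - 7*u)^2)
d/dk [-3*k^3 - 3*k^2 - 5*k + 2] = -9*k^2 - 6*k - 5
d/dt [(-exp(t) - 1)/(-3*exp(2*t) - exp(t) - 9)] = (-(exp(t) + 1)*(6*exp(t) + 1) + 3*exp(2*t) + exp(t) + 9)*exp(t)/(3*exp(2*t) + exp(t) + 9)^2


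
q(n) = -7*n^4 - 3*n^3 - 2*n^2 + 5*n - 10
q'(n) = -28*n^3 - 9*n^2 - 4*n + 5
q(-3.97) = -1612.50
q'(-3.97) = 1631.01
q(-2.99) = -522.12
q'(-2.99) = 684.96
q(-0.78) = -16.28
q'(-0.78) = 15.93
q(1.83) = -104.44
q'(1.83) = -204.06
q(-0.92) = -18.97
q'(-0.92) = 22.87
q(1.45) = -47.04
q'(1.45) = -105.08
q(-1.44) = -42.49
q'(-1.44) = 75.71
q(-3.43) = -898.51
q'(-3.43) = 1042.74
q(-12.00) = -140326.00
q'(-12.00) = 47141.00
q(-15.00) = -344785.00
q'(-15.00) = 92540.00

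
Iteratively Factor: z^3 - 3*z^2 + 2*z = (z)*(z^2 - 3*z + 2) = z*(z - 1)*(z - 2)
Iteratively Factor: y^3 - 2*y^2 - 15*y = (y)*(y^2 - 2*y - 15) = y*(y + 3)*(y - 5)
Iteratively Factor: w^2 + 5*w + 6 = (w + 3)*(w + 2)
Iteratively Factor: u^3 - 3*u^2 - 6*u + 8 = (u - 1)*(u^2 - 2*u - 8) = (u - 4)*(u - 1)*(u + 2)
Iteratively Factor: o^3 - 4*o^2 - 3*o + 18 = (o - 3)*(o^2 - o - 6) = (o - 3)*(o + 2)*(o - 3)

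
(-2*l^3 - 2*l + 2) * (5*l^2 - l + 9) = -10*l^5 + 2*l^4 - 28*l^3 + 12*l^2 - 20*l + 18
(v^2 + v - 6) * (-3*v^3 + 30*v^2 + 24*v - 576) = -3*v^5 + 27*v^4 + 72*v^3 - 732*v^2 - 720*v + 3456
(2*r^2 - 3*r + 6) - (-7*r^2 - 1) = 9*r^2 - 3*r + 7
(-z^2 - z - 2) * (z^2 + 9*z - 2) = -z^4 - 10*z^3 - 9*z^2 - 16*z + 4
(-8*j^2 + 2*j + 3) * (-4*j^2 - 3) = 32*j^4 - 8*j^3 + 12*j^2 - 6*j - 9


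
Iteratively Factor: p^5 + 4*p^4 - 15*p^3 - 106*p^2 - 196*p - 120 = (p + 2)*(p^4 + 2*p^3 - 19*p^2 - 68*p - 60) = (p + 2)*(p + 3)*(p^3 - p^2 - 16*p - 20) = (p + 2)^2*(p + 3)*(p^2 - 3*p - 10) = (p - 5)*(p + 2)^2*(p + 3)*(p + 2)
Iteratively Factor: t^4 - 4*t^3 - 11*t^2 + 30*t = (t + 3)*(t^3 - 7*t^2 + 10*t) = (t - 5)*(t + 3)*(t^2 - 2*t) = t*(t - 5)*(t + 3)*(t - 2)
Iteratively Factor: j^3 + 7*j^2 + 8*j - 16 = (j + 4)*(j^2 + 3*j - 4) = (j - 1)*(j + 4)*(j + 4)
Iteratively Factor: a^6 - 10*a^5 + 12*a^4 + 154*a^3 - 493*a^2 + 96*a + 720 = (a - 4)*(a^5 - 6*a^4 - 12*a^3 + 106*a^2 - 69*a - 180) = (a - 4)*(a + 1)*(a^4 - 7*a^3 - 5*a^2 + 111*a - 180) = (a - 4)*(a + 1)*(a + 4)*(a^3 - 11*a^2 + 39*a - 45) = (a - 4)*(a - 3)*(a + 1)*(a + 4)*(a^2 - 8*a + 15) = (a - 4)*(a - 3)^2*(a + 1)*(a + 4)*(a - 5)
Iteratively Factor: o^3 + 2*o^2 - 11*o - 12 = (o + 1)*(o^2 + o - 12) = (o + 1)*(o + 4)*(o - 3)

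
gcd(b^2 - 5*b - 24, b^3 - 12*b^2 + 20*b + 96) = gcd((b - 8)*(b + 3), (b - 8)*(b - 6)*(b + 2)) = b - 8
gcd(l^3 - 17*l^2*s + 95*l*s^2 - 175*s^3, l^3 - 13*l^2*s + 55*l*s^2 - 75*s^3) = l^2 - 10*l*s + 25*s^2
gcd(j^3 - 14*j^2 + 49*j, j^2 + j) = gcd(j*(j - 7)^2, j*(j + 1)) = j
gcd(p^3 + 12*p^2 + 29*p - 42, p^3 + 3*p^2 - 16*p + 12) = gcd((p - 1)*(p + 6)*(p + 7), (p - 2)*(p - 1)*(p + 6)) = p^2 + 5*p - 6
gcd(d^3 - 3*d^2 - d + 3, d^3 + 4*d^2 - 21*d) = d - 3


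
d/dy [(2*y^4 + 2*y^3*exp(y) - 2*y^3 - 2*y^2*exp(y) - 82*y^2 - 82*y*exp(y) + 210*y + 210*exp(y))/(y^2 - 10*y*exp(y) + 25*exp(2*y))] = 2*(11*y^4*exp(y) + 2*y^4 + 5*y^3*exp(2*y) - 30*y^3*exp(y) - y^3 - 20*y^2*exp(2*y) - 436*y^2*exp(y) - 195*y*exp(2*y) + 1606*y*exp(y) - 105*y + 730*exp(2*y) - 735*exp(y))/(y^3 - 15*y^2*exp(y) + 75*y*exp(2*y) - 125*exp(3*y))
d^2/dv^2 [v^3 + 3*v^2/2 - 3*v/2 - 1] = 6*v + 3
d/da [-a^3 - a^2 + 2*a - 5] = -3*a^2 - 2*a + 2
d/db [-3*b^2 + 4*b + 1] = 4 - 6*b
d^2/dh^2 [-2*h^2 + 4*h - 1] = -4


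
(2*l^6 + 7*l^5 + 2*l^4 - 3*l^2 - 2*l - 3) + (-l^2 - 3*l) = 2*l^6 + 7*l^5 + 2*l^4 - 4*l^2 - 5*l - 3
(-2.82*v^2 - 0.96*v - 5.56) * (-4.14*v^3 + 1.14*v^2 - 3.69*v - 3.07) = 11.6748*v^5 + 0.7596*v^4 + 32.3298*v^3 + 5.8614*v^2 + 23.4636*v + 17.0692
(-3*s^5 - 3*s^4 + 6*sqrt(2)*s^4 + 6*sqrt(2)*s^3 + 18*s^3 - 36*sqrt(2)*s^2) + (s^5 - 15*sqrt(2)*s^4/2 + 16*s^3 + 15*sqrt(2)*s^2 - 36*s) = -2*s^5 - 3*s^4 - 3*sqrt(2)*s^4/2 + 6*sqrt(2)*s^3 + 34*s^3 - 21*sqrt(2)*s^2 - 36*s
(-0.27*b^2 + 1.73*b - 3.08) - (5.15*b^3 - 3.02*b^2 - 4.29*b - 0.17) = -5.15*b^3 + 2.75*b^2 + 6.02*b - 2.91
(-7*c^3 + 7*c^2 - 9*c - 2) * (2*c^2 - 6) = -14*c^5 + 14*c^4 + 24*c^3 - 46*c^2 + 54*c + 12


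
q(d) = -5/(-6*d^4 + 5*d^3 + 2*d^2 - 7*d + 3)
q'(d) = -5*(24*d^3 - 15*d^2 - 4*d + 7)/(-6*d^4 + 5*d^3 + 2*d^2 - 7*d + 3)^2 = 5*(-24*d^3 + 15*d^2 + 4*d - 7)/(-6*d^4 + 5*d^3 + 2*d^2 - 7*d + 3)^2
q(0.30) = -4.29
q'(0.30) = -18.74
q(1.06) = 1.32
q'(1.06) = -5.04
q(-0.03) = -1.56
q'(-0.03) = -3.44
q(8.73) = 0.00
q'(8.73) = -0.00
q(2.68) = 0.02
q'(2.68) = -0.04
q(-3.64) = 0.00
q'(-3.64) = 0.00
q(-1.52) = 0.16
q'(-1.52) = 0.54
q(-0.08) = -1.40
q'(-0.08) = -2.83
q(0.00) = -1.67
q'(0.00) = -3.89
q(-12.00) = 0.00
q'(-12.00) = 0.00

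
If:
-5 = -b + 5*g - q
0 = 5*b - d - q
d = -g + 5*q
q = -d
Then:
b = 0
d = 5/29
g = -30/29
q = -5/29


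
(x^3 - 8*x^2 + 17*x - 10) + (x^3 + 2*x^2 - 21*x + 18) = 2*x^3 - 6*x^2 - 4*x + 8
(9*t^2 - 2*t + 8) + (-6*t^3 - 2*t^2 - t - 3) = -6*t^3 + 7*t^2 - 3*t + 5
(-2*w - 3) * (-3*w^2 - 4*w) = 6*w^3 + 17*w^2 + 12*w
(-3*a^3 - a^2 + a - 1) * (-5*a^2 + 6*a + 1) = 15*a^5 - 13*a^4 - 14*a^3 + 10*a^2 - 5*a - 1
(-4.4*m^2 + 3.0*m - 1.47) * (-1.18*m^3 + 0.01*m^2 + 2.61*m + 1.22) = 5.192*m^5 - 3.584*m^4 - 9.7194*m^3 + 2.4473*m^2 - 0.176699999999999*m - 1.7934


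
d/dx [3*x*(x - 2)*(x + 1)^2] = 12*x^3 - 18*x - 6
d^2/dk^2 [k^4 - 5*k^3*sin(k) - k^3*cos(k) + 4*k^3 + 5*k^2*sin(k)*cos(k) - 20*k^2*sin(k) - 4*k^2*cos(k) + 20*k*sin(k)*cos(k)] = 5*k^3*sin(k) + k^3*cos(k) - 10*k^2*sin(2*k) - 26*sqrt(2)*k^2*cos(k + pi/4) + 12*k^2 - 14*k*sin(k) - 40*k*sin(2*k) - 86*k*cos(k) + 20*k*cos(2*k) + 24*k - 40*sin(k) + 5*sin(2*k) - 8*cos(k) + 40*cos(2*k)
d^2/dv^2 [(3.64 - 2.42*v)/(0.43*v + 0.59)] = 2.57398/(0.43*v + 0.59)^3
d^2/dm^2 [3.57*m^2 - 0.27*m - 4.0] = 7.14000000000000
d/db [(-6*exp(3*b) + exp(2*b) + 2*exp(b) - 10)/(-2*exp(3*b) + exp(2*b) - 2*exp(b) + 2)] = 4*(-exp(4*b) + 8*exp(3*b) - 25*exp(2*b) + 6*exp(b) - 4)*exp(b)/(4*exp(6*b) - 4*exp(5*b) + 9*exp(4*b) - 12*exp(3*b) + 8*exp(2*b) - 8*exp(b) + 4)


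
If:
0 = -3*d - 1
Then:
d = -1/3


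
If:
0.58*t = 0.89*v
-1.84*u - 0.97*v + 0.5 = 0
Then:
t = 1.53448275862069*v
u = 0.271739130434783 - 0.527173913043478*v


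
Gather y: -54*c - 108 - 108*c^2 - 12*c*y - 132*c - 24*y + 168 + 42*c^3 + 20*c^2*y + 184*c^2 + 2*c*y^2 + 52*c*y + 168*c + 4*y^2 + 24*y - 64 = 42*c^3 + 76*c^2 - 18*c + y^2*(2*c + 4) + y*(20*c^2 + 40*c) - 4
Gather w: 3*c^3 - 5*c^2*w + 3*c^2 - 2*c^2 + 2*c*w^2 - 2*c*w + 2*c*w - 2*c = 3*c^3 - 5*c^2*w + c^2 + 2*c*w^2 - 2*c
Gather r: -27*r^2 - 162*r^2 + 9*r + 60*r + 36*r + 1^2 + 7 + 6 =-189*r^2 + 105*r + 14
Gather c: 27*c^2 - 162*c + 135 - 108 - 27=27*c^2 - 162*c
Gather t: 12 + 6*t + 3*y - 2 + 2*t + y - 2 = 8*t + 4*y + 8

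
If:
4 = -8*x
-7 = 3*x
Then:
No Solution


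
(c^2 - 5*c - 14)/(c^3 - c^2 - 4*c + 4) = (c - 7)/(c^2 - 3*c + 2)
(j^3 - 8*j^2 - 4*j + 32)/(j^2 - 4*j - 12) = (j^2 - 10*j + 16)/(j - 6)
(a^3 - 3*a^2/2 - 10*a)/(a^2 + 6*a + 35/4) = 2*a*(a - 4)/(2*a + 7)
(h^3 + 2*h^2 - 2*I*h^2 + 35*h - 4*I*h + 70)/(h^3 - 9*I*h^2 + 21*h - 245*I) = (h + 2)/(h - 7*I)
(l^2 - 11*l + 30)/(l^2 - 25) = (l - 6)/(l + 5)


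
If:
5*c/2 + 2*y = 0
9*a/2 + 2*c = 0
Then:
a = 16*y/45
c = -4*y/5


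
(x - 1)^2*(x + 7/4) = x^3 - x^2/4 - 5*x/2 + 7/4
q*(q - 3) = q^2 - 3*q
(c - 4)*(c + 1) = c^2 - 3*c - 4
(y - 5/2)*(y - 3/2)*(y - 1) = y^3 - 5*y^2 + 31*y/4 - 15/4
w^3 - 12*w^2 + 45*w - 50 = (w - 5)^2*(w - 2)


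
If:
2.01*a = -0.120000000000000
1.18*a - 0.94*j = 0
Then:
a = -0.06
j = -0.07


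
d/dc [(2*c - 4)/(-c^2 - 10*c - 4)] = 2*(-c^2 - 10*c + 2*(c - 2)*(c + 5) - 4)/(c^2 + 10*c + 4)^2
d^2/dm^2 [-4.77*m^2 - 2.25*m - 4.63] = -9.54000000000000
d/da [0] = 0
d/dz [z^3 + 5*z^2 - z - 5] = 3*z^2 + 10*z - 1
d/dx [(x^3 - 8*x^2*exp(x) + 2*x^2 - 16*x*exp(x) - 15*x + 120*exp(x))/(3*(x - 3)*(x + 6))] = (-8*x^2*exp(x) + x^2 - 88*x*exp(x) + 12*x - 248*exp(x) + 30)/(3*(x^2 + 12*x + 36))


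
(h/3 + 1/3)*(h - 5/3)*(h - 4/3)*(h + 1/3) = h^4/3 - 5*h^3/9 - 13*h^2/27 + 53*h/81 + 20/81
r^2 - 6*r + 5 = (r - 5)*(r - 1)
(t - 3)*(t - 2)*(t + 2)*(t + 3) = t^4 - 13*t^2 + 36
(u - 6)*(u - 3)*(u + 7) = u^3 - 2*u^2 - 45*u + 126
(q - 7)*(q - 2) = q^2 - 9*q + 14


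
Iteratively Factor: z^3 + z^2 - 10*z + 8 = (z + 4)*(z^2 - 3*z + 2) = (z - 2)*(z + 4)*(z - 1)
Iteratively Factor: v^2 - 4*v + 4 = (v - 2)*(v - 2)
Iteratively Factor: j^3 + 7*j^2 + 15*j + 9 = (j + 3)*(j^2 + 4*j + 3) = (j + 3)^2*(j + 1)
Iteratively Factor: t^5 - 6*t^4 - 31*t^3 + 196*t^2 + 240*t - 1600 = (t - 5)*(t^4 - t^3 - 36*t^2 + 16*t + 320) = (t - 5)^2*(t^3 + 4*t^2 - 16*t - 64) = (t - 5)^2*(t + 4)*(t^2 - 16) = (t - 5)^2*(t + 4)^2*(t - 4)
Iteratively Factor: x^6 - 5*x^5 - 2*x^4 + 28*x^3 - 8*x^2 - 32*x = (x + 1)*(x^5 - 6*x^4 + 4*x^3 + 24*x^2 - 32*x) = (x - 4)*(x + 1)*(x^4 - 2*x^3 - 4*x^2 + 8*x) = (x - 4)*(x + 1)*(x + 2)*(x^3 - 4*x^2 + 4*x) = (x - 4)*(x - 2)*(x + 1)*(x + 2)*(x^2 - 2*x) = (x - 4)*(x - 2)^2*(x + 1)*(x + 2)*(x)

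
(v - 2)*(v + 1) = v^2 - v - 2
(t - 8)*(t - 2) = t^2 - 10*t + 16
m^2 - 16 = (m - 4)*(m + 4)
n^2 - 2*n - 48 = (n - 8)*(n + 6)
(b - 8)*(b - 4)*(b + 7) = b^3 - 5*b^2 - 52*b + 224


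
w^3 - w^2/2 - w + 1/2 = (w - 1)*(w - 1/2)*(w + 1)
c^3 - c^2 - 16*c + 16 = (c - 4)*(c - 1)*(c + 4)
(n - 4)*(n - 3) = n^2 - 7*n + 12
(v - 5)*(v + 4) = v^2 - v - 20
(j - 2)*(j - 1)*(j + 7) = j^3 + 4*j^2 - 19*j + 14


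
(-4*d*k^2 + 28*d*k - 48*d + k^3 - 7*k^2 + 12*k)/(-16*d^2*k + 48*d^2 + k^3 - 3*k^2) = (k - 4)/(4*d + k)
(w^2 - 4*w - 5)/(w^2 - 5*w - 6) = (w - 5)/(w - 6)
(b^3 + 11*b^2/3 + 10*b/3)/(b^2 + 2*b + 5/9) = 3*b*(b + 2)/(3*b + 1)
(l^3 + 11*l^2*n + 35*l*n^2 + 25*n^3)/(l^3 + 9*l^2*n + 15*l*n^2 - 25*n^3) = (l + n)/(l - n)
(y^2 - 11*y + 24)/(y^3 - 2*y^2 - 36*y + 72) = (y^2 - 11*y + 24)/(y^3 - 2*y^2 - 36*y + 72)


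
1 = 1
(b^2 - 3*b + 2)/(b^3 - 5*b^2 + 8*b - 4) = 1/(b - 2)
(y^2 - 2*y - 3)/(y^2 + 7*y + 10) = (y^2 - 2*y - 3)/(y^2 + 7*y + 10)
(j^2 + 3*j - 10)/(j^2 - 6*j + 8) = (j + 5)/(j - 4)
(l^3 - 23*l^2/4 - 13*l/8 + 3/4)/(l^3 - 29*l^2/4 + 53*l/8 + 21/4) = (4*l - 1)/(4*l - 7)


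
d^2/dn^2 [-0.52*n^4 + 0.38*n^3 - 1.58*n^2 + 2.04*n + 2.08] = -6.24*n^2 + 2.28*n - 3.16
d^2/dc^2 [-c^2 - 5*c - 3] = -2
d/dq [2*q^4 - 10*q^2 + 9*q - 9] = 8*q^3 - 20*q + 9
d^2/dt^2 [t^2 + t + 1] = 2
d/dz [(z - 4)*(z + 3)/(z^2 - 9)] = 1/(z^2 - 6*z + 9)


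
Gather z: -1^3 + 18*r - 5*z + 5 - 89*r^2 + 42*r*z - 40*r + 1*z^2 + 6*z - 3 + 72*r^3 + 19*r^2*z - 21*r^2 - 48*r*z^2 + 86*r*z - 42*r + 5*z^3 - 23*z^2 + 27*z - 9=72*r^3 - 110*r^2 - 64*r + 5*z^3 + z^2*(-48*r - 22) + z*(19*r^2 + 128*r + 28) - 8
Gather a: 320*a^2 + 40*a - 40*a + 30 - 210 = 320*a^2 - 180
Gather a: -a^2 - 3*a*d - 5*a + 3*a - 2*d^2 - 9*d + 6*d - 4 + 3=-a^2 + a*(-3*d - 2) - 2*d^2 - 3*d - 1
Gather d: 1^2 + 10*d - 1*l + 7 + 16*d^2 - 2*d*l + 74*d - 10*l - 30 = 16*d^2 + d*(84 - 2*l) - 11*l - 22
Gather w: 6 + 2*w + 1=2*w + 7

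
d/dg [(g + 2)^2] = 2*g + 4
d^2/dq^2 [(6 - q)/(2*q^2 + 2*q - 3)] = 4*(-2*(q - 6)*(2*q + 1)^2 + (3*q - 5)*(2*q^2 + 2*q - 3))/(2*q^2 + 2*q - 3)^3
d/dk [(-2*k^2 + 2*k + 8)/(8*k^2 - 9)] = 2*(-8*k^2 - 46*k - 9)/(64*k^4 - 144*k^2 + 81)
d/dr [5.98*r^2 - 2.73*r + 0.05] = 11.96*r - 2.73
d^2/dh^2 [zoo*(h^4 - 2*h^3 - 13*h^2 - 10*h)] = zoo*(h^2 + h + 1)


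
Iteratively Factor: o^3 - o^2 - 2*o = (o - 2)*(o^2 + o) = (o - 2)*(o + 1)*(o)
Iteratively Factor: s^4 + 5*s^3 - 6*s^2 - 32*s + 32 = (s + 4)*(s^3 + s^2 - 10*s + 8) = (s - 1)*(s + 4)*(s^2 + 2*s - 8) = (s - 2)*(s - 1)*(s + 4)*(s + 4)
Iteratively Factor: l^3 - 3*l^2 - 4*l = (l - 4)*(l^2 + l) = (l - 4)*(l + 1)*(l)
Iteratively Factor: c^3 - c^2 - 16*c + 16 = (c - 4)*(c^2 + 3*c - 4) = (c - 4)*(c - 1)*(c + 4)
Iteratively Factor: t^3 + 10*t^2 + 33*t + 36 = (t + 3)*(t^2 + 7*t + 12) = (t + 3)*(t + 4)*(t + 3)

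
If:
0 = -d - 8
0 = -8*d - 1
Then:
No Solution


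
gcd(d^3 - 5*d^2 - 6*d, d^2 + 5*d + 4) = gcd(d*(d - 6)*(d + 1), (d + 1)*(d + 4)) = d + 1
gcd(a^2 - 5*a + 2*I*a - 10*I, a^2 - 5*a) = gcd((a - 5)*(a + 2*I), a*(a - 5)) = a - 5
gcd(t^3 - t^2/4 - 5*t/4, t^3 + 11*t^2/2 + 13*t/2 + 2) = t + 1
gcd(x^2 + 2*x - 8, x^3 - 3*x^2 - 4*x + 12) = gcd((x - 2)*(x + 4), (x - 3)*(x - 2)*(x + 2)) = x - 2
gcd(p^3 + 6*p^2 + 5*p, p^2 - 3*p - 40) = p + 5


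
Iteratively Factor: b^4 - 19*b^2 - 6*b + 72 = (b - 4)*(b^3 + 4*b^2 - 3*b - 18) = (b - 4)*(b + 3)*(b^2 + b - 6) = (b - 4)*(b - 2)*(b + 3)*(b + 3)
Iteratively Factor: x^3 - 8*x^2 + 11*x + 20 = (x - 4)*(x^2 - 4*x - 5) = (x - 5)*(x - 4)*(x + 1)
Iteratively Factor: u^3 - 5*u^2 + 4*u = (u - 1)*(u^2 - 4*u) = (u - 4)*(u - 1)*(u)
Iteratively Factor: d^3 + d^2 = (d)*(d^2 + d) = d^2*(d + 1)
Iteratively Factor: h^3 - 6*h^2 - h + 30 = (h + 2)*(h^2 - 8*h + 15) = (h - 5)*(h + 2)*(h - 3)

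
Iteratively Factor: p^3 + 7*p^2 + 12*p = (p + 3)*(p^2 + 4*p) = p*(p + 3)*(p + 4)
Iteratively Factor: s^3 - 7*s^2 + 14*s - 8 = (s - 4)*(s^2 - 3*s + 2) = (s - 4)*(s - 1)*(s - 2)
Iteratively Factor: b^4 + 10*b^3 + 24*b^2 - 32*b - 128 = (b + 4)*(b^3 + 6*b^2 - 32) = (b + 4)^2*(b^2 + 2*b - 8) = (b + 4)^3*(b - 2)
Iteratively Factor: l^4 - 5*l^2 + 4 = (l - 2)*(l^3 + 2*l^2 - l - 2) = (l - 2)*(l + 1)*(l^2 + l - 2) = (l - 2)*(l - 1)*(l + 1)*(l + 2)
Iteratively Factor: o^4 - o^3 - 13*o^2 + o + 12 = (o + 1)*(o^3 - 2*o^2 - 11*o + 12) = (o - 4)*(o + 1)*(o^2 + 2*o - 3) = (o - 4)*(o - 1)*(o + 1)*(o + 3)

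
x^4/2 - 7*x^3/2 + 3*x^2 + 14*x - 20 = (x/2 + 1)*(x - 5)*(x - 2)^2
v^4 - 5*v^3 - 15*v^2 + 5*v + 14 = (v - 7)*(v - 1)*(v + 1)*(v + 2)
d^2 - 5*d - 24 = (d - 8)*(d + 3)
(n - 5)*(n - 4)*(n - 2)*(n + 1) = n^4 - 10*n^3 + 27*n^2 - 2*n - 40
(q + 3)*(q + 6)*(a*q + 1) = a*q^3 + 9*a*q^2 + 18*a*q + q^2 + 9*q + 18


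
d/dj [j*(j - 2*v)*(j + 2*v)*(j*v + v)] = v*(4*j^3 + 3*j^2 - 8*j*v^2 - 4*v^2)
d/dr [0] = 0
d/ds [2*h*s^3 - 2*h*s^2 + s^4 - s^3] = s*(6*h*s - 4*h + 4*s^2 - 3*s)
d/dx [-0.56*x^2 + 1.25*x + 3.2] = 1.25 - 1.12*x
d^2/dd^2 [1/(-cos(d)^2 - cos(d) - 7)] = (4*sin(d)^4 + 25*sin(d)^2 - 43*cos(d)/4 + 3*cos(3*d)/4 - 17)/(-sin(d)^2 + cos(d) + 8)^3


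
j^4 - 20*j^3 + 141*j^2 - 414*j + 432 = (j - 8)*(j - 6)*(j - 3)^2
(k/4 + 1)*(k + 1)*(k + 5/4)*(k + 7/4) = k^4/4 + 2*k^3 + 339*k^2/64 + 367*k/64 + 35/16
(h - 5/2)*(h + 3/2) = h^2 - h - 15/4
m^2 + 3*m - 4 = (m - 1)*(m + 4)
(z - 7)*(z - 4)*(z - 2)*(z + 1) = z^4 - 12*z^3 + 37*z^2 - 6*z - 56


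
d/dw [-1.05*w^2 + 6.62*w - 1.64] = 6.62 - 2.1*w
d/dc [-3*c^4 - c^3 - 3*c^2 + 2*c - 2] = -12*c^3 - 3*c^2 - 6*c + 2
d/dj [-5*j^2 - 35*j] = -10*j - 35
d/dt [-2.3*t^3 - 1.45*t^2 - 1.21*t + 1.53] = -6.9*t^2 - 2.9*t - 1.21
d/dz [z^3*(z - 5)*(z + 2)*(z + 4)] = z^2*(6*z^3 + 5*z^2 - 88*z - 120)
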